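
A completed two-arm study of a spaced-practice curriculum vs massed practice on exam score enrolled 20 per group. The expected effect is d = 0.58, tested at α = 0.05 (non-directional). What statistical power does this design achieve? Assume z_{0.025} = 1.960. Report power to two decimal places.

power ≈ 0.45

For two equal groups, power = Φ(d·√(n/2) − z_{α/2}).
d·√(n/2) = 0.58 × √(20/2) = 0.58 × 3.162 = 1.834.
z_β = 1.834 − 1.960 = -0.126.
Power = Φ(-0.126) = 0.450.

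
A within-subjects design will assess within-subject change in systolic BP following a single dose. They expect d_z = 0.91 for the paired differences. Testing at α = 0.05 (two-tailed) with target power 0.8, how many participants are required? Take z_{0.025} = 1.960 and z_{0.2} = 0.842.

n = 10 pairs

For a paired (one-sample on differences) test: n = ((z_{α/2} + z_β) / d)².
z_{α/2} + z_β = 1.960 + 0.842 = 2.802.
n = (2.802 / 0.91)² = 3.079² = 9.48.
Round up.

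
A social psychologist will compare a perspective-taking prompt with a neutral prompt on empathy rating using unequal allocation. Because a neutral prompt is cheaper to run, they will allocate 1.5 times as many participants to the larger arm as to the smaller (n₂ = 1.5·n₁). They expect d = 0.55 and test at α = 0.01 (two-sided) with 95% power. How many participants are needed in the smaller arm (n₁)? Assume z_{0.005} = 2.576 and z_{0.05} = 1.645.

With allocation ratio k = n₂/n₁ = 1.5, Var(x̄₁−x̄₂) = σ²(1/n₁ + 1/(k·n₁)) = σ²·(k+1)/(k·n₁).
So n₁ = (1 + 1/k)·((z_{α/2} + z_β)/d)² = 1.667 × (4.221/0.55)².
n₁ = 1.667 × 58.90 = 98.2.
Round up: n₁ = 99, giving n₂ = ⌈1.5 × 99⌉ = ⌈148.5⌉ = 149.

n₁ = 99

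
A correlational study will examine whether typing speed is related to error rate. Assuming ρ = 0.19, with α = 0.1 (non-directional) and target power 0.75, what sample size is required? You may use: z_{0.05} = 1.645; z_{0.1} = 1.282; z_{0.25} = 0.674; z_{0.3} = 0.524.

Fisher's z: C = ½·ln((1+r)/(1−r)) = ½·ln(1.4691) = 0.1923.
n = ((z_{α/2} + z_β)/C)² + 3.
(1.645 + 0.674) / 0.1923 = 2.319 / 0.1923 = 12.059.
n = 12.059² + 3 = 145.43 + 3 = 148.4.
Round up.

n = 149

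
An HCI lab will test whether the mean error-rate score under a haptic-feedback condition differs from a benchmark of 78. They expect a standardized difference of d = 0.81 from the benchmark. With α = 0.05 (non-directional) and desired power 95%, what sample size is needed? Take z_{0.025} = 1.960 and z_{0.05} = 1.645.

For a one-sample test: n = ((z_{α/2} + z_β) / d)².
z_{α/2} + z_β = 1.960 + 1.645 = 3.605.
n = (3.605 / 0.81)² = 4.451² = 19.81.
Round up.

n = 20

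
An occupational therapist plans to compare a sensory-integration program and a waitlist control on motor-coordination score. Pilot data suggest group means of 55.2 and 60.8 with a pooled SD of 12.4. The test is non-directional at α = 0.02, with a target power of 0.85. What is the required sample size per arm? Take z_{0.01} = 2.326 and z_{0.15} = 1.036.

Cohen's d = |M₁ − M₂| / SD_pooled = |55.2 − 60.8| / 12.4 = 5.6 / 12.4 = 0.452.
For two independent groups with equal n: n = 2·((z_{α/2} + z_β) / d)².
z_{α/2} + z_β = 2.326 + 1.036 = 3.362.
n = 2 × (3.362 / 0.452)² = 2 × 7.438² = 2 × 55.32 = 110.6.
Round up to the next whole participant.

n = 111 per group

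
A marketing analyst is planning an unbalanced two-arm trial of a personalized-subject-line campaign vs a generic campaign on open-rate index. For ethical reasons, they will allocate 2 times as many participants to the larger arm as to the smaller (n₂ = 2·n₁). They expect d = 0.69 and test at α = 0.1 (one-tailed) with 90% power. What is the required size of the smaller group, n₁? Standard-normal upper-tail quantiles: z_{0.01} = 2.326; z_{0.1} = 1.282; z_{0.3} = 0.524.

With allocation ratio k = n₂/n₁ = 2, Var(x̄₁−x̄₂) = σ²(1/n₁ + 1/(k·n₁)) = σ²·(k+1)/(k·n₁).
So n₁ = (1 + 1/k)·((z_{α} + z_β)/d)² = 1.500 × (2.564/0.69)².
n₁ = 1.500 × 13.81 = 20.7.
Round up: n₁ = 21, giving n₂ = 2 × 21 = 42.

n₁ = 21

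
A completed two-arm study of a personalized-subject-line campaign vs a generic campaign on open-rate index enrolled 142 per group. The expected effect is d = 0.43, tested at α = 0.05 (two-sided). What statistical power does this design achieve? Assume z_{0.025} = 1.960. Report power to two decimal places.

power ≈ 0.95

For two equal groups, power = Φ(d·√(n/2) − z_{α/2}).
d·√(n/2) = 0.43 × √(142/2) = 0.43 × 8.426 = 3.623.
z_β = 3.623 − 1.960 = 1.663.
Power = Φ(1.663) = 0.952.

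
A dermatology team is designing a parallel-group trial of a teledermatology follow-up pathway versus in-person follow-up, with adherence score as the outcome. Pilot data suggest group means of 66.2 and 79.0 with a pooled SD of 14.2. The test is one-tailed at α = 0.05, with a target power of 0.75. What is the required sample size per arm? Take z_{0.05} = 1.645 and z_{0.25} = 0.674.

Cohen's d = |M₁ − M₂| / SD_pooled = |66.2 − 79.0| / 14.2 = 12.8 / 14.2 = 0.901.
For two independent groups with equal n: n = 2·((z_{α} + z_β) / d)².
z_{α} + z_β = 1.645 + 0.674 = 2.319.
n = 2 × (2.319 / 0.901)² = 2 × 2.574² = 2 × 6.62 = 13.2.
Round up to the next whole participant.

n = 14 per group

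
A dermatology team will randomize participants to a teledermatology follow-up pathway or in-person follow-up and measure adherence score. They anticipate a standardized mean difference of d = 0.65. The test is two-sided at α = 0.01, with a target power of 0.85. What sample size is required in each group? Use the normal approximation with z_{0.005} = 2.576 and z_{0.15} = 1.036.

For two independent groups with equal n: n = 2·((z_{α/2} + z_β) / d)².
z_{α/2} + z_β = 2.576 + 1.036 = 3.612.
n = 2 × (3.612 / 0.65)² = 2 × 5.557² = 2 × 30.88 = 61.8.
Round up to the next whole participant.

n = 62 per group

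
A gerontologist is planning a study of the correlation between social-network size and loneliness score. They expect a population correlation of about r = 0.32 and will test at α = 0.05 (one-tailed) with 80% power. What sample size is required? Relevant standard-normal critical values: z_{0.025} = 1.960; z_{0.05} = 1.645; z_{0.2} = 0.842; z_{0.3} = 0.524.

Fisher's z: C = ½·ln((1+r)/(1−r)) = ½·ln(1.9412) = 0.3316.
n = ((z_{α} + z_β)/C)² + 3.
(1.645 + 0.842) / 0.3316 = 2.487 / 0.3316 = 7.500.
n = 7.500² + 3 = 56.25 + 3 = 59.2.
Round up.

n = 60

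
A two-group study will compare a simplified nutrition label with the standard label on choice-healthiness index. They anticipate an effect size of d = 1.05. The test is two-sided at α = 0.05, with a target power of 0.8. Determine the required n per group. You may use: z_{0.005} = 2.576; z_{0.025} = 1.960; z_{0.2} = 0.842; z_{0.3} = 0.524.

n = 15 per group

For two independent groups with equal n: n = 2·((z_{α/2} + z_β) / d)².
z_{α/2} + z_β = 1.960 + 0.842 = 2.802.
n = 2 × (2.802 / 1.05)² = 2 × 2.669² = 2 × 7.12 = 14.2.
Round up to the next whole participant.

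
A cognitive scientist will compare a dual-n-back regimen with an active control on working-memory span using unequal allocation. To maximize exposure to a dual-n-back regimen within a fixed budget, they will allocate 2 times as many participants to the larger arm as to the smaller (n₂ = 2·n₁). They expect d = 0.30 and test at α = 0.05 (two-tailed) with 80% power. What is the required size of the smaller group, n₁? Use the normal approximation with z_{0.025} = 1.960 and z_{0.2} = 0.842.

n₁ = 131

With allocation ratio k = n₂/n₁ = 2, Var(x̄₁−x̄₂) = σ²(1/n₁ + 1/(k·n₁)) = σ²·(k+1)/(k·n₁).
So n₁ = (1 + 1/k)·((z_{α/2} + z_β)/d)² = 1.500 × (2.802/0.30)².
n₁ = 1.500 × 87.24 = 130.9.
Round up: n₁ = 131, giving n₂ = 2 × 131 = 262.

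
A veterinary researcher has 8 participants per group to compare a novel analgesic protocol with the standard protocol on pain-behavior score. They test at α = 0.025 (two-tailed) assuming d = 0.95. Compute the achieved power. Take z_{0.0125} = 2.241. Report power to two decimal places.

For two equal groups, power = Φ(d·√(n/2) − z_{α/2}).
d·√(n/2) = 0.95 × √(8/2) = 0.95 × 2.000 = 1.900.
z_β = 1.900 − 2.241 = -0.341.
Power = Φ(-0.341) = 0.367.

power ≈ 0.37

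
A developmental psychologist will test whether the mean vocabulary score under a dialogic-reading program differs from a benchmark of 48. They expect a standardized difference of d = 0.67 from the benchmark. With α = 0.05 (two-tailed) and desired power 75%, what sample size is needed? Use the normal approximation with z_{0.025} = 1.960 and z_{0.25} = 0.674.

For a one-sample test: n = ((z_{α/2} + z_β) / d)².
z_{α/2} + z_β = 1.960 + 0.674 = 2.634.
n = (2.634 / 0.67)² = 3.931² = 15.46.
Round up.

n = 16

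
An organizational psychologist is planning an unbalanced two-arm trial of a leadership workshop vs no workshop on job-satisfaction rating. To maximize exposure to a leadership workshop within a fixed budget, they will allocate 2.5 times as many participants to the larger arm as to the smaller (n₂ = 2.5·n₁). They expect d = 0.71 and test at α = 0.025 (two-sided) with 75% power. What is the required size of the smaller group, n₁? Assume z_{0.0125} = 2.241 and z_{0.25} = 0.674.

With allocation ratio k = n₂/n₁ = 2.5, Var(x̄₁−x̄₂) = σ²(1/n₁ + 1/(k·n₁)) = σ²·(k+1)/(k·n₁).
So n₁ = (1 + 1/k)·((z_{α/2} + z_β)/d)² = 1.400 × (2.915/0.71)².
n₁ = 1.400 × 16.86 = 23.6.
Round up: n₁ = 24, giving n₂ = 2.5 × 24 = 60.

n₁ = 24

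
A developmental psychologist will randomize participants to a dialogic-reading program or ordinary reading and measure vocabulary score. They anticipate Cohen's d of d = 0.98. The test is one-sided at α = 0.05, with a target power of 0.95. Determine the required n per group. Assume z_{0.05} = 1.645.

n = 23 per group

For two independent groups with equal n: n = 2·((z_{α} + z_β) / d)².
z_{α} + z_β = 1.645 + 1.645 = 3.290.
n = 2 × (3.290 / 0.98)² = 2 × 3.357² = 2 × 11.27 = 22.5.
Round up to the next whole participant.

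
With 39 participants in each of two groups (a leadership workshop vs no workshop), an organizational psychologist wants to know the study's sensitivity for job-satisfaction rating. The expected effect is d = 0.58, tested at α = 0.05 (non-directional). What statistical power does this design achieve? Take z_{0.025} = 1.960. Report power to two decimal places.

power ≈ 0.73

For two equal groups, power = Φ(d·√(n/2) − z_{α/2}).
d·√(n/2) = 0.58 × √(39/2) = 0.58 × 4.416 = 2.561.
z_β = 2.561 − 1.960 = 0.601.
Power = Φ(0.601) = 0.726.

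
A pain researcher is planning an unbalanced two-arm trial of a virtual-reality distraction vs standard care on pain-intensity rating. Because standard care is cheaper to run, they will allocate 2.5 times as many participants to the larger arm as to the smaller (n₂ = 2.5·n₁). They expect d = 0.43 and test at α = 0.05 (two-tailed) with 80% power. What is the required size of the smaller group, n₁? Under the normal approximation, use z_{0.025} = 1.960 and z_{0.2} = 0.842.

n₁ = 60

With allocation ratio k = n₂/n₁ = 2.5, Var(x̄₁−x̄₂) = σ²(1/n₁ + 1/(k·n₁)) = σ²·(k+1)/(k·n₁).
So n₁ = (1 + 1/k)·((z_{α/2} + z_β)/d)² = 1.400 × (2.802/0.43)².
n₁ = 1.400 × 42.46 = 59.4.
Round up: n₁ = 60, giving n₂ = 2.5 × 60 = 150.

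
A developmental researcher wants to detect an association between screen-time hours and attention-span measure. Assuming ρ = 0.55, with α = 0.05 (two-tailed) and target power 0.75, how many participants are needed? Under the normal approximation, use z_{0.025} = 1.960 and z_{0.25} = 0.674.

n = 22

Fisher's z: C = ½·ln((1+r)/(1−r)) = ½·ln(3.4444) = 0.6184.
n = ((z_{α/2} + z_β)/C)² + 3.
(1.960 + 0.674) / 0.6184 = 2.634 / 0.6184 = 4.259.
n = 4.259² + 3 = 18.14 + 3 = 21.1.
Round up.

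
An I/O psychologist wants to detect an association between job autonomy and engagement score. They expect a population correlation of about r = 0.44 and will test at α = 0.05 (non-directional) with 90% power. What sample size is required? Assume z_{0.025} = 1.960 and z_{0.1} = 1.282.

Fisher's z: C = ½·ln((1+r)/(1−r)) = ½·ln(2.5714) = 0.4722.
n = ((z_{α/2} + z_β)/C)² + 3.
(1.960 + 1.282) / 0.4722 = 3.242 / 0.4722 = 6.866.
n = 6.866² + 3 = 47.14 + 3 = 50.1.
Round up.

n = 51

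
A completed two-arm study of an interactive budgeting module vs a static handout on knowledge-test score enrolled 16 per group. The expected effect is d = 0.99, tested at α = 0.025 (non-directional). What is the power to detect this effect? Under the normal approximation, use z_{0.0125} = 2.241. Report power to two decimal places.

For two equal groups, power = Φ(d·√(n/2) − z_{α/2}).
d·√(n/2) = 0.99 × √(16/2) = 0.99 × 2.828 = 2.800.
z_β = 2.800 − 2.241 = 0.559.
Power = Φ(0.559) = 0.712.

power ≈ 0.71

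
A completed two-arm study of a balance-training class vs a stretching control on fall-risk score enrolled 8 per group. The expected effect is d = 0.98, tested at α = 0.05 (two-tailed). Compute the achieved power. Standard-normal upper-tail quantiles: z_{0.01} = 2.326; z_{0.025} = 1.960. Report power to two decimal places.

power ≈ 0.50

For two equal groups, power = Φ(d·√(n/2) − z_{α/2}).
d·√(n/2) = 0.98 × √(8/2) = 0.98 × 2.000 = 1.960.
z_β = 1.960 − 1.960 = 0.000.
Power = Φ(0.000) = 0.500.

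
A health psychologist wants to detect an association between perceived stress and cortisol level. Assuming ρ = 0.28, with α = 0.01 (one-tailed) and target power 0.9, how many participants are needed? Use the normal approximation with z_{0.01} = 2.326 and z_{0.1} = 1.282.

n = 161

Fisher's z: C = ½·ln((1+r)/(1−r)) = ½·ln(1.7778) = 0.2877.
n = ((z_{α} + z_β)/C)² + 3.
(2.326 + 1.282) / 0.2877 = 3.608 / 0.2877 = 12.541.
n = 12.541² + 3 = 157.27 + 3 = 160.3.
Round up.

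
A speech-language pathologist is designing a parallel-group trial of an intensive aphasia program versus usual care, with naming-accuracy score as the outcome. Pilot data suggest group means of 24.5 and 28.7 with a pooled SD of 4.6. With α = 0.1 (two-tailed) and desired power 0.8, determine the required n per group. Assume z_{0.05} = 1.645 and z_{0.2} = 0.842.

Cohen's d = |M₁ − M₂| / SD_pooled = |24.5 − 28.7| / 4.6 = 4.2 / 4.6 = 0.913.
For two independent groups with equal n: n = 2·((z_{α/2} + z_β) / d)².
z_{α/2} + z_β = 1.645 + 0.842 = 2.487.
n = 2 × (2.487 / 0.913)² = 2 × 2.724² = 2 × 7.42 = 14.8.
Round up to the next whole participant.

n = 15 per group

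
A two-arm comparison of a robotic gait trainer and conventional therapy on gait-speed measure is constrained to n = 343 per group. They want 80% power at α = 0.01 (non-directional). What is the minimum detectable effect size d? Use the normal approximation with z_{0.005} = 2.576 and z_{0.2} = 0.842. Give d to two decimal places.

d_min ≈ 0.26

For two independent groups of n = 343 each: d_min = (z_{α/2} + z_β)·√(2/n).
z-sum = 2.576 + 0.842 = 3.418.
d_min = 3.418 × √(2/343) = 3.418 × 0.0764 = 0.261.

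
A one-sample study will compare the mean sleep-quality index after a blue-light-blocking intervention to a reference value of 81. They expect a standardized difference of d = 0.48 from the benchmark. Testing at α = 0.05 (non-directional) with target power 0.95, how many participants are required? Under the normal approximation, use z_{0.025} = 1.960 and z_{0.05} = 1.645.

For a one-sample test: n = ((z_{α/2} + z_β) / d)².
z_{α/2} + z_β = 1.960 + 1.645 = 3.605.
n = (3.605 / 0.48)² = 7.510² = 56.41.
Round up.

n = 57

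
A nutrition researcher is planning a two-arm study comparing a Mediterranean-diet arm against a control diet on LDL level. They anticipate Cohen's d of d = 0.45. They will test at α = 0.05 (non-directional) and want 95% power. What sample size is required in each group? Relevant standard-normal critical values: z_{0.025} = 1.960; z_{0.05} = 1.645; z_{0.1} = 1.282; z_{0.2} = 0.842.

For two independent groups with equal n: n = 2·((z_{α/2} + z_β) / d)².
z_{α/2} + z_β = 1.960 + 1.645 = 3.605.
n = 2 × (3.605 / 0.45)² = 2 × 8.011² = 2 × 64.18 = 128.4.
Round up to the next whole participant.

n = 129 per group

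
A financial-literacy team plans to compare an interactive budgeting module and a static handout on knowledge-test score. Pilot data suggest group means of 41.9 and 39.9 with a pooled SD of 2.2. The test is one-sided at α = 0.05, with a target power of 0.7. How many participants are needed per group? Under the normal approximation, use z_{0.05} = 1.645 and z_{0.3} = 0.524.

n = 12 per group

Cohen's d = |M₁ − M₂| / SD_pooled = |41.9 − 39.9| / 2.2 = 2.0 / 2.2 = 0.909.
For two independent groups with equal n: n = 2·((z_{α} + z_β) / d)².
z_{α} + z_β = 1.645 + 0.524 = 2.169.
n = 2 × (2.169 / 0.909)² = 2 × 2.386² = 2 × 5.69 = 11.4.
Round up to the next whole participant.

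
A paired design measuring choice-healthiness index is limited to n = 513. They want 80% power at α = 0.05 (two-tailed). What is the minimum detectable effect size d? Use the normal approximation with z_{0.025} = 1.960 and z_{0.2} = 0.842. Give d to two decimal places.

d_min ≈ 0.12

For a single sample (or paired design) of n = 513: d_min = (z_{α/2} + z_β)/√n.
z-sum = 1.960 + 0.842 = 2.802.
d_min = 2.802 / √513 = 2.802 / 22.650 = 0.124.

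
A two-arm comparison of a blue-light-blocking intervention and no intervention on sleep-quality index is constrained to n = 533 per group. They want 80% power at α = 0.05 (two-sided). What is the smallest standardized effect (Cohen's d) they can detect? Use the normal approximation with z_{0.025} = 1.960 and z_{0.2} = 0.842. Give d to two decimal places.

d_min ≈ 0.17

For two independent groups of n = 533 each: d_min = (z_{α/2} + z_β)·√(2/n).
z-sum = 1.960 + 0.842 = 2.802.
d_min = 2.802 × √(2/533) = 2.802 × 0.0613 = 0.172.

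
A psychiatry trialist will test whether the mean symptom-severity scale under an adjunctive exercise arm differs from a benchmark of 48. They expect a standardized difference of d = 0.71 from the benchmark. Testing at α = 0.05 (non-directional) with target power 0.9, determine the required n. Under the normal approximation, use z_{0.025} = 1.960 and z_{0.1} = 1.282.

For a one-sample test: n = ((z_{α/2} + z_β) / d)².
z_{α/2} + z_β = 1.960 + 1.282 = 3.242.
n = (3.242 / 0.71)² = 4.566² = 20.85.
Round up.

n = 21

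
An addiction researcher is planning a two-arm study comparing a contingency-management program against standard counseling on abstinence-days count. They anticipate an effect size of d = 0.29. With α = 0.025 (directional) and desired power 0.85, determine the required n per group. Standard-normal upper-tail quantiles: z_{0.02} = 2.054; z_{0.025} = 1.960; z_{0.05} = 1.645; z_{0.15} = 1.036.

n = 214 per group

For two independent groups with equal n: n = 2·((z_{α} + z_β) / d)².
z_{α} + z_β = 1.960 + 1.036 = 2.996.
n = 2 × (2.996 / 0.29)² = 2 × 10.331² = 2 × 106.73 = 213.5.
Round up to the next whole participant.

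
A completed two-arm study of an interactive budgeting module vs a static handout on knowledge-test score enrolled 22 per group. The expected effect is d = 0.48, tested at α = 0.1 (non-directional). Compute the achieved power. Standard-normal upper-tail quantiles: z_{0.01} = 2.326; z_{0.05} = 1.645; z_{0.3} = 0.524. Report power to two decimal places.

For two equal groups, power = Φ(d·√(n/2) − z_{α/2}).
d·√(n/2) = 0.48 × √(22/2) = 0.48 × 3.317 = 1.592.
z_β = 1.592 − 1.645 = -0.053.
Power = Φ(-0.053) = 0.479.

power ≈ 0.48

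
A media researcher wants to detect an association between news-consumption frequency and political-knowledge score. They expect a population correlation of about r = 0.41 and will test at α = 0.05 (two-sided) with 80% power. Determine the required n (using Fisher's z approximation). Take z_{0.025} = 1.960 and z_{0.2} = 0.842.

Fisher's z: C = ½·ln((1+r)/(1−r)) = ½·ln(2.3898) = 0.4356.
n = ((z_{α/2} + z_β)/C)² + 3.
(1.960 + 0.842) / 0.4356 = 2.802 / 0.4356 = 6.433.
n = 6.433² + 3 = 41.38 + 3 = 44.4.
Round up.

n = 45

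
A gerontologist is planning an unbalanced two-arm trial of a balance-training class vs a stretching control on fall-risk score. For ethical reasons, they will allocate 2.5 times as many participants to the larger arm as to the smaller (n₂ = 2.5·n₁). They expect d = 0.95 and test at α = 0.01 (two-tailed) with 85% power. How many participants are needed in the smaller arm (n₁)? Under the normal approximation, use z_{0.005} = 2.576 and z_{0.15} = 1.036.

With allocation ratio k = n₂/n₁ = 2.5, Var(x̄₁−x̄₂) = σ²(1/n₁ + 1/(k·n₁)) = σ²·(k+1)/(k·n₁).
So n₁ = (1 + 1/k)·((z_{α/2} + z_β)/d)² = 1.400 × (3.612/0.95)².
n₁ = 1.400 × 14.46 = 20.2.
Round up: n₁ = 21, giving n₂ = ⌈2.5 × 21⌉ = ⌈52.5⌉ = 53.

n₁ = 21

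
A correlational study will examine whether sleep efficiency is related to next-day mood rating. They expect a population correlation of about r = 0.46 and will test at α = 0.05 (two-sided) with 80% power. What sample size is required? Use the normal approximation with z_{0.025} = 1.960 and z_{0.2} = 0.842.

Fisher's z: C = ½·ln((1+r)/(1−r)) = ½·ln(2.7037) = 0.4973.
n = ((z_{α/2} + z_β)/C)² + 3.
(1.960 + 0.842) / 0.4973 = 2.802 / 0.4973 = 5.634.
n = 5.634² + 3 = 31.75 + 3 = 34.7.
Round up.

n = 35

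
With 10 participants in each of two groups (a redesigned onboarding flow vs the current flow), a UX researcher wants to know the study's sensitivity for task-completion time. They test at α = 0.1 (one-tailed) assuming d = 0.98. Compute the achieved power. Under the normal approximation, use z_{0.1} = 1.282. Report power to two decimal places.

power ≈ 0.82

For two equal groups, power = Φ(d·√(n/2) − z_{α}).
d·√(n/2) = 0.98 × √(10/2) = 0.98 × 2.236 = 2.191.
z_β = 2.191 − 1.282 = 0.909.
Power = Φ(0.909) = 0.818.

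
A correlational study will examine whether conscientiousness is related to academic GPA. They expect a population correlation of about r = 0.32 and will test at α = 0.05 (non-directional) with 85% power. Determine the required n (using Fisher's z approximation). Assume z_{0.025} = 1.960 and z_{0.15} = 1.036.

Fisher's z: C = ½·ln((1+r)/(1−r)) = ½·ln(1.9412) = 0.3316.
n = ((z_{α/2} + z_β)/C)² + 3.
(1.960 + 1.036) / 0.3316 = 2.996 / 0.3316 = 9.035.
n = 9.035² + 3 = 81.63 + 3 = 84.6.
Round up.

n = 85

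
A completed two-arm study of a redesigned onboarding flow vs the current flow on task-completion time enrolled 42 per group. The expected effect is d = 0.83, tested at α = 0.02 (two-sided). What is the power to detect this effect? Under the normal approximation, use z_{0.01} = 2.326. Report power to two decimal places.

For two equal groups, power = Φ(d·√(n/2) − z_{α/2}).
d·√(n/2) = 0.83 × √(42/2) = 0.83 × 4.583 = 3.804.
z_β = 3.804 − 2.326 = 1.478.
Power = Φ(1.478) = 0.930.

power ≈ 0.93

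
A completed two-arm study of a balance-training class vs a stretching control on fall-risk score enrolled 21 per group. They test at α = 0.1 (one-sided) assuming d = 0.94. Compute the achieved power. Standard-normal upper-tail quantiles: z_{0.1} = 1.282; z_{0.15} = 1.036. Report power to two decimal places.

For two equal groups, power = Φ(d·√(n/2) − z_{α}).
d·√(n/2) = 0.94 × √(21/2) = 0.94 × 3.240 = 3.046.
z_β = 3.046 − 1.282 = 1.764.
Power = Φ(1.764) = 0.961.

power ≈ 0.96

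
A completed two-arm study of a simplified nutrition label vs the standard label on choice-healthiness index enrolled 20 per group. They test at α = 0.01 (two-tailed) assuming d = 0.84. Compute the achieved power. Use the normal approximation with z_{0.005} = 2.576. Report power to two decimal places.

For two equal groups, power = Φ(d·√(n/2) − z_{α/2}).
d·√(n/2) = 0.84 × √(20/2) = 0.84 × 3.162 = 2.656.
z_β = 2.656 − 2.576 = 0.080.
Power = Φ(0.080) = 0.532.

power ≈ 0.53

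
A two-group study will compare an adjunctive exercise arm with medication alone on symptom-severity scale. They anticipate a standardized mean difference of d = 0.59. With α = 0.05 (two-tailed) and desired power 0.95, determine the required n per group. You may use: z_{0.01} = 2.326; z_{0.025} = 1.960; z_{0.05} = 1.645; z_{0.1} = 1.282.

n = 75 per group

For two independent groups with equal n: n = 2·((z_{α/2} + z_β) / d)².
z_{α/2} + z_β = 1.960 + 1.645 = 3.605.
n = 2 × (3.605 / 0.59)² = 2 × 6.110² = 2 × 37.33 = 74.7.
Round up to the next whole participant.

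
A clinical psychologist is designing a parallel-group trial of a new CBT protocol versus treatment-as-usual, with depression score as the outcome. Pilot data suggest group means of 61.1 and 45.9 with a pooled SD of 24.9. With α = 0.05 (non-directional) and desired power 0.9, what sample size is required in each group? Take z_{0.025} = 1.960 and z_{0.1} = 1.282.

n = 57 per group

Cohen's d = |M₁ − M₂| / SD_pooled = |61.1 − 45.9| / 24.9 = 15.2 / 24.9 = 0.610.
For two independent groups with equal n: n = 2·((z_{α/2} + z_β) / d)².
z_{α/2} + z_β = 1.960 + 1.282 = 3.242.
n = 2 × (3.242 / 0.610)² = 2 × 5.315² = 2 × 28.25 = 56.5.
Round up to the next whole participant.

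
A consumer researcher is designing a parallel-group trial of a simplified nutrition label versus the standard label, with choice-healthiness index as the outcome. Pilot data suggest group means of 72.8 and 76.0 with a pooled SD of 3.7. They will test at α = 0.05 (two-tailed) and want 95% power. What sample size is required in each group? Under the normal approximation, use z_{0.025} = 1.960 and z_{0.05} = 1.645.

Cohen's d = |M₁ − M₂| / SD_pooled = |72.8 − 76.0| / 3.7 = 3.2 / 3.7 = 0.865.
For two independent groups with equal n: n = 2·((z_{α/2} + z_β) / d)².
z_{α/2} + z_β = 1.960 + 1.645 = 3.605.
n = 2 × (3.605 / 0.865)² = 2 × 4.168² = 2 × 17.37 = 34.7.
Round up to the next whole participant.

n = 35 per group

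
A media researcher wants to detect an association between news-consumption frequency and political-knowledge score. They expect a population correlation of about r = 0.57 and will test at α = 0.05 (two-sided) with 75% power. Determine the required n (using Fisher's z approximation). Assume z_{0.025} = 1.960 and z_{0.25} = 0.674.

Fisher's z: C = ½·ln((1+r)/(1−r)) = ½·ln(3.6512) = 0.6475.
n = ((z_{α/2} + z_β)/C)² + 3.
(1.960 + 0.674) / 0.6475 = 2.634 / 0.6475 = 4.068.
n = 4.068² + 3 = 16.55 + 3 = 19.5.
Round up.

n = 20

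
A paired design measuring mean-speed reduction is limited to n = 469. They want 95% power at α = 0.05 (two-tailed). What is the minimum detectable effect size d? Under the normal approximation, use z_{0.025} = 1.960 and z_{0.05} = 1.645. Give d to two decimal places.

d_min ≈ 0.17

For a single sample (or paired design) of n = 469: d_min = (z_{α/2} + z_β)/√n.
z-sum = 1.960 + 1.645 = 3.605.
d_min = 3.605 / √469 = 3.605 / 21.656 = 0.166.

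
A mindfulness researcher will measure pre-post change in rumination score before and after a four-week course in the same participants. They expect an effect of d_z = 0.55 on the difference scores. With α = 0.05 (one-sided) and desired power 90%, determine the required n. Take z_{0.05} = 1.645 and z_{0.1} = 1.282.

n = 29 pairs

For a paired (one-sample on differences) test: n = ((z_{α} + z_β) / d)².
z_{α} + z_β = 1.645 + 1.282 = 2.927.
n = (2.927 / 0.55)² = 5.322² = 28.32.
Round up.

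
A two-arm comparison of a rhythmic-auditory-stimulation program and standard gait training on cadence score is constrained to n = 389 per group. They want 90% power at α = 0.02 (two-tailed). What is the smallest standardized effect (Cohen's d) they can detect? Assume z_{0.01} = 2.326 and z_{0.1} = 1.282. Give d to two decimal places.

d_min ≈ 0.26

For two independent groups of n = 389 each: d_min = (z_{α/2} + z_β)·√(2/n).
z-sum = 2.326 + 1.282 = 3.608.
d_min = 3.608 × √(2/389) = 3.608 × 0.0717 = 0.259.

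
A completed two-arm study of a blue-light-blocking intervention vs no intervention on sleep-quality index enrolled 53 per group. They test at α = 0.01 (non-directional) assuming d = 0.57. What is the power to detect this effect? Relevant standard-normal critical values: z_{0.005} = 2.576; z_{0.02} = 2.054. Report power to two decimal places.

power ≈ 0.64

For two equal groups, power = Φ(d·√(n/2) − z_{α/2}).
d·√(n/2) = 0.57 × √(53/2) = 0.57 × 5.148 = 2.934.
z_β = 2.934 − 2.576 = 0.358.
Power = Φ(0.358) = 0.640.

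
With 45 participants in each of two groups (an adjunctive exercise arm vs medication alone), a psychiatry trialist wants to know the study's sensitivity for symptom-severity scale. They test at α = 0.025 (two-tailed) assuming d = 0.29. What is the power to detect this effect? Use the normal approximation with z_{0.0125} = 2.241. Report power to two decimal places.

For two equal groups, power = Φ(d·√(n/2) − z_{α/2}).
d·√(n/2) = 0.29 × √(45/2) = 0.29 × 4.743 = 1.376.
z_β = 1.376 − 2.241 = -0.865.
Power = Φ(-0.865) = 0.193.

power ≈ 0.19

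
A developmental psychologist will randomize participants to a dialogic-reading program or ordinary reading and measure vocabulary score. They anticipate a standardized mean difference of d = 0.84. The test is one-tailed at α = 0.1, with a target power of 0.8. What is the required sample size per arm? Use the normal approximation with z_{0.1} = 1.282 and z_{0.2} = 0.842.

For two independent groups with equal n: n = 2·((z_{α} + z_β) / d)².
z_{α} + z_β = 1.282 + 0.842 = 2.124.
n = 2 × (2.124 / 0.84)² = 2 × 2.529² = 2 × 6.39 = 12.8.
Round up to the next whole participant.

n = 13 per group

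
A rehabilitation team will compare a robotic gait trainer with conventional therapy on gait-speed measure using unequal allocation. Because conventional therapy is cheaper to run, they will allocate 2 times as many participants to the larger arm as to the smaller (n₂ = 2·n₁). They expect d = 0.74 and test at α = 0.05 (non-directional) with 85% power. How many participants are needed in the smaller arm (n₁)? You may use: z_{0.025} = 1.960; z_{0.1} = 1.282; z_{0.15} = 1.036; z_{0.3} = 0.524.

With allocation ratio k = n₂/n₁ = 2, Var(x̄₁−x̄₂) = σ²(1/n₁ + 1/(k·n₁)) = σ²·(k+1)/(k·n₁).
So n₁ = (1 + 1/k)·((z_{α/2} + z_β)/d)² = 1.500 × (2.996/0.74)².
n₁ = 1.500 × 16.39 = 24.6.
Round up: n₁ = 25, giving n₂ = 2 × 25 = 50.

n₁ = 25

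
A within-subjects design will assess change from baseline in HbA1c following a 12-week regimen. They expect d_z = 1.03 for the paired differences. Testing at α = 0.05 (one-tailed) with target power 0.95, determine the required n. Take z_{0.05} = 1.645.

For a paired (one-sample on differences) test: n = ((z_{α} + z_β) / d)².
z_{α} + z_β = 1.645 + 1.645 = 3.290.
n = (3.290 / 1.03)² = 3.194² = 10.20.
Round up.

n = 11 pairs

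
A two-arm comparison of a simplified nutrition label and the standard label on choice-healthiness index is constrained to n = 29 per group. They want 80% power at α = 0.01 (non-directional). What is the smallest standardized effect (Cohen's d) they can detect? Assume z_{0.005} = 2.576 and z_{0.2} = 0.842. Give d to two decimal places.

d_min ≈ 0.90

For two independent groups of n = 29 each: d_min = (z_{α/2} + z_β)·√(2/n).
z-sum = 2.576 + 0.842 = 3.418.
d_min = 3.418 × √(2/29) = 3.418 × 0.2626 = 0.898.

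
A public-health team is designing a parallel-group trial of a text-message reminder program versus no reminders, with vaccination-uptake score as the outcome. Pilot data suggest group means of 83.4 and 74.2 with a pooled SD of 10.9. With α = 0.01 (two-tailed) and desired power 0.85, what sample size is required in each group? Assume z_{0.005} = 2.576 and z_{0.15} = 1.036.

n = 37 per group

Cohen's d = |M₁ − M₂| / SD_pooled = |83.4 − 74.2| / 10.9 = 9.2 / 10.9 = 0.844.
For two independent groups with equal n: n = 2·((z_{α/2} + z_β) / d)².
z_{α/2} + z_β = 2.576 + 1.036 = 3.612.
n = 2 × (3.612 / 0.844)² = 2 × 4.280² = 2 × 18.32 = 36.6.
Round up to the next whole participant.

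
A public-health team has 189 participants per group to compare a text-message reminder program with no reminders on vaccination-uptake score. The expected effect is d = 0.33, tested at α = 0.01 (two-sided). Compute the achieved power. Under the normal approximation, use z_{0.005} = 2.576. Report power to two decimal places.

For two equal groups, power = Φ(d·√(n/2) − z_{α/2}).
d·√(n/2) = 0.33 × √(189/2) = 0.33 × 9.721 = 3.208.
z_β = 3.208 − 2.576 = 0.632.
Power = Φ(0.632) = 0.736.

power ≈ 0.74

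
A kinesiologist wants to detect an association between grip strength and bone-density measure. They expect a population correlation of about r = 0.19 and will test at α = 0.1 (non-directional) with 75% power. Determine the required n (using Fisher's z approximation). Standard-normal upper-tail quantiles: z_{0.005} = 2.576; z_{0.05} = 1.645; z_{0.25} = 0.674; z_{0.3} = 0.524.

n = 149

Fisher's z: C = ½·ln((1+r)/(1−r)) = ½·ln(1.4691) = 0.1923.
n = ((z_{α/2} + z_β)/C)² + 3.
(1.645 + 0.674) / 0.1923 = 2.319 / 0.1923 = 12.059.
n = 12.059² + 3 = 145.43 + 3 = 148.4.
Round up.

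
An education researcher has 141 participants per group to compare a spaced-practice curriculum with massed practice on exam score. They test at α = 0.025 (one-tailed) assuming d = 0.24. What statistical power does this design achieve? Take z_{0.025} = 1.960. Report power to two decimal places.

power ≈ 0.52

For two equal groups, power = Φ(d·√(n/2) − z_{α}).
d·√(n/2) = 0.24 × √(141/2) = 0.24 × 8.396 = 2.015.
z_β = 2.015 − 1.960 = 0.055.
Power = Φ(0.055) = 0.522.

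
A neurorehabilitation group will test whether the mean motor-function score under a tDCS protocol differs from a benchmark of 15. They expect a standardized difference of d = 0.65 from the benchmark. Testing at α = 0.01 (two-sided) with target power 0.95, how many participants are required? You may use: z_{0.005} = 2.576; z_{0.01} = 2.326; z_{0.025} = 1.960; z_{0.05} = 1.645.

For a one-sample test: n = ((z_{α/2} + z_β) / d)².
z_{α/2} + z_β = 2.576 + 1.645 = 4.221.
n = (4.221 / 0.65)² = 6.494² = 42.17.
Round up.

n = 43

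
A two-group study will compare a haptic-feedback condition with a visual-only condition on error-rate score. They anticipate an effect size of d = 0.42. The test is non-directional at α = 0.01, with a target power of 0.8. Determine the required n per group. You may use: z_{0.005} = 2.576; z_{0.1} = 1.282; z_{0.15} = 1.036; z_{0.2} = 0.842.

For two independent groups with equal n: n = 2·((z_{α/2} + z_β) / d)².
z_{α/2} + z_β = 2.576 + 0.842 = 3.418.
n = 2 × (3.418 / 0.42)² = 2 × 8.138² = 2 × 66.23 = 132.5.
Round up to the next whole participant.

n = 133 per group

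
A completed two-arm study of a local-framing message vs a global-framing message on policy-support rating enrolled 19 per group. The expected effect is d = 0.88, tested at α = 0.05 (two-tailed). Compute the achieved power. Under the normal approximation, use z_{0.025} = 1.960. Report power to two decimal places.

For two equal groups, power = Φ(d·√(n/2) − z_{α/2}).
d·√(n/2) = 0.88 × √(19/2) = 0.88 × 3.082 = 2.712.
z_β = 2.712 − 1.960 = 0.752.
Power = Φ(0.752) = 0.774.

power ≈ 0.77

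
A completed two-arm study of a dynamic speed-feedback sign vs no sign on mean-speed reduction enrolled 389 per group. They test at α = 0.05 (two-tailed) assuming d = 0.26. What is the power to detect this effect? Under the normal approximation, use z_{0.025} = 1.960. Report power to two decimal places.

power ≈ 0.95

For two equal groups, power = Φ(d·√(n/2) − z_{α/2}).
d·√(n/2) = 0.26 × √(389/2) = 0.26 × 13.946 = 3.626.
z_β = 3.626 − 1.960 = 1.666.
Power = Φ(1.666) = 0.952.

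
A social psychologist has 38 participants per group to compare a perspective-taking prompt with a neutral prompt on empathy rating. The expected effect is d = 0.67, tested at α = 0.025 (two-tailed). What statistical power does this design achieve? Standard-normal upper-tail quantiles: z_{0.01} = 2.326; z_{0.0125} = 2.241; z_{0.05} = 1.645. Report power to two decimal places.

power ≈ 0.75

For two equal groups, power = Φ(d·√(n/2) − z_{α/2}).
d·√(n/2) = 0.67 × √(38/2) = 0.67 × 4.359 = 2.920.
z_β = 2.920 − 2.241 = 0.679.
Power = Φ(0.679) = 0.752.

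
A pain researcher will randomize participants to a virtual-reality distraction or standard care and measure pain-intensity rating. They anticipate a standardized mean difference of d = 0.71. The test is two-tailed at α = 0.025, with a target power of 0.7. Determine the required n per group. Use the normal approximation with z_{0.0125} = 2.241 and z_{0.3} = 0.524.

n = 31 per group

For two independent groups with equal n: n = 2·((z_{α/2} + z_β) / d)².
z_{α/2} + z_β = 2.241 + 0.524 = 2.765.
n = 2 × (2.765 / 0.71)² = 2 × 3.894² = 2 × 15.17 = 30.3.
Round up to the next whole participant.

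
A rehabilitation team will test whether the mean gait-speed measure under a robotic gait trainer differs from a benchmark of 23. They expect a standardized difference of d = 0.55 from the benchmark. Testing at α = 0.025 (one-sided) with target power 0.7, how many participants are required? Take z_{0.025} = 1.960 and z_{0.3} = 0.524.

For a one-sample test: n = ((z_{α} + z_β) / d)².
z_{α} + z_β = 1.960 + 0.524 = 2.484.
n = (2.484 / 0.55)² = 4.516² = 20.40.
Round up.

n = 21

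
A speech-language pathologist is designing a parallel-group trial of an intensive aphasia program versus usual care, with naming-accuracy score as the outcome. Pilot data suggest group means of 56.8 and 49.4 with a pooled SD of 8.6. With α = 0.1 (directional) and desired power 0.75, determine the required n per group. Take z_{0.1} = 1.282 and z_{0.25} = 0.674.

Cohen's d = |M₁ − M₂| / SD_pooled = |56.8 − 49.4| / 8.6 = 7.4 / 8.6 = 0.860.
For two independent groups with equal n: n = 2·((z_{α} + z_β) / d)².
z_{α} + z_β = 1.282 + 0.674 = 1.956.
n = 2 × (1.956 / 0.860)² = 2 × 2.274² = 2 × 5.17 = 10.3.
Round up to the next whole participant.

n = 11 per group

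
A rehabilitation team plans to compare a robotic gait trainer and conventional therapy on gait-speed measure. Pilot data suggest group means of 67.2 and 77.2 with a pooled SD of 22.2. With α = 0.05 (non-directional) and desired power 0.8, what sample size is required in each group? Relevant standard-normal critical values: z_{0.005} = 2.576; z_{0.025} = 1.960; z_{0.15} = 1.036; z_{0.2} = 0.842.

Cohen's d = |M₁ − M₂| / SD_pooled = |67.2 − 77.2| / 22.2 = 10.0 / 22.2 = 0.450.
For two independent groups with equal n: n = 2·((z_{α/2} + z_β) / d)².
z_{α/2} + z_β = 1.960 + 0.842 = 2.802.
n = 2 × (2.802 / 0.450)² = 2 × 6.227² = 2 × 38.77 = 77.5.
Round up to the next whole participant.

n = 78 per group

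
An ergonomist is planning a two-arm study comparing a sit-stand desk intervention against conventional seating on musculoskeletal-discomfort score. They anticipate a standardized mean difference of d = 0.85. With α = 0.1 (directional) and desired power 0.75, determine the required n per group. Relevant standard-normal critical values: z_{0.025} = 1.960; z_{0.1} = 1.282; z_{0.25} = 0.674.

For two independent groups with equal n: n = 2·((z_{α} + z_β) / d)².
z_{α} + z_β = 1.282 + 0.674 = 1.956.
n = 2 × (1.956 / 0.85)² = 2 × 2.301² = 2 × 5.30 = 10.6.
Round up to the next whole participant.

n = 11 per group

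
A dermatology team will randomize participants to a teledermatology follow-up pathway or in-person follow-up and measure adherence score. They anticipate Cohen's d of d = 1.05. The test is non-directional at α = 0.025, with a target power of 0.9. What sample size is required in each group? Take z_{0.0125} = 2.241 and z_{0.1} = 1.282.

n = 23 per group

For two independent groups with equal n: n = 2·((z_{α/2} + z_β) / d)².
z_{α/2} + z_β = 2.241 + 1.282 = 3.523.
n = 2 × (3.523 / 1.05)² = 2 × 3.355² = 2 × 11.26 = 22.5.
Round up to the next whole participant.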